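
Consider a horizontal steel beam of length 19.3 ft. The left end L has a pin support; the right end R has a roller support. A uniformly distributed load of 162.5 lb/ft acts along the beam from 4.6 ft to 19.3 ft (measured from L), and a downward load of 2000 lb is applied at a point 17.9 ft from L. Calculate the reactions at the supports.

L_x = 0, L_y = 1055 lb, R_y = 3334 lb

Resultant of the distributed load: 162.5 × 14.7 = 2388.75 lb at 11.95 ft from L.
Moments about L: R_y·19.3 − (162.5·14.7)·11.95 − 2000·17.9 = 0 → R_y = 64345.5625/19.3 = 3333.97 ≈ 3334 lb.
ΣF_y = 0: L_y + 3333.97 − 162.5·14.7 − 2000 = 0 → L_y = 1055 lb.
ΣF_x = 0: no horizontal applied forces, so L_x = 0.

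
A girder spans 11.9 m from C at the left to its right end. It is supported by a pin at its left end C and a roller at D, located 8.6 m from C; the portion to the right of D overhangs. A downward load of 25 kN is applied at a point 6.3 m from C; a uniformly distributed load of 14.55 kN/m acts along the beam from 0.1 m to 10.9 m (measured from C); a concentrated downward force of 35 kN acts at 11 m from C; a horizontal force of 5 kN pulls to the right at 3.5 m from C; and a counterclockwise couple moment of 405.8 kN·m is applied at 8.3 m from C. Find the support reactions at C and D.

C_x = -5.000 kN, C_y = 100.7 kN, D_y = 116.4 kN

Resultant of the distributed load: 14.55 × 10.8 = 157.14 kN at 5.5 m from C.
ΣM about C: D_y·8.6 − 25·6.3 − (14.55·10.8)·5.5 − 35·11 + 405.8 = 0 → D_y = 1000.97/8.6 = 116.392 ≈ 116.4 kN.
ΣF_y = 0: C_y + 116.392 − 25 − 14.55·10.8 − 35 = 0 → C_y = 100.7 kN.
ΣF_x = 0: C_x + 5 = 0 → C_x = -5.000 kN.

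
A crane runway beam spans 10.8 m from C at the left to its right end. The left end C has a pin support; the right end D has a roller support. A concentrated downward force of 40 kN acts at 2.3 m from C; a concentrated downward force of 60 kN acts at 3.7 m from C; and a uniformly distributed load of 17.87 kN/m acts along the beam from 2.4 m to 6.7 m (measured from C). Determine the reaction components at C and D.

C_x = 0, C_y = 115.4 kN, D_y = 61.45 kN

Resultant of the distributed load: 17.87 × 4.3 = 76.841 kN at 4.55 m from C.
Moments about C: D_y·10.8 − 40·2.3 − 60·3.7 − (17.87·4.3)·4.55 = 0 → D_y = 663.62655/10.8 = 61.4469 ≈ 61.45 kN.
ΣF_y = 0: C_y + 61.4469 − 40 − 60 − 17.87·4.3 = 0 → C_y = 115.4 kN.
ΣF_x = 0: no horizontal applied forces, so C_x = 0.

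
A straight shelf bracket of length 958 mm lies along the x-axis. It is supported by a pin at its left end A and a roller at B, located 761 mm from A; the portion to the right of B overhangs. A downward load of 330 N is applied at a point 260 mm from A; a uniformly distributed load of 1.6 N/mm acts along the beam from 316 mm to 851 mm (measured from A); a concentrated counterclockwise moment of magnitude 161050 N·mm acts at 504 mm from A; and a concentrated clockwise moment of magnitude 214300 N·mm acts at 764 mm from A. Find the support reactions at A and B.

A_x = 0, A_y = 346.9 N, B_y = 839.1 N

Resultant of the distributed load: 1.6 × 535 = 856 N at 583.5 mm from A.
ΣM about A: B_y·761 − 330·260 − (1.6·535)·583.5 + 161050 − 214300 = 0 → B_y = 638526/761 = 839.062 ≈ 839.1 N.
ΣF_y = 0: A_y + 839.062 − 330 − 1.6·535 = 0 → A_y = 346.9 N.
ΣF_x = 0: no horizontal applied forces, so A_x = 0.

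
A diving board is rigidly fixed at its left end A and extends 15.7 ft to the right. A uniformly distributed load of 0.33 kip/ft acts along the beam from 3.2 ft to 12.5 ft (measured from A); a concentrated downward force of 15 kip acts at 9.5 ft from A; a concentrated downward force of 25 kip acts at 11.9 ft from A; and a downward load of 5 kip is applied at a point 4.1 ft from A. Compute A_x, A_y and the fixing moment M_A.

Resultant of the distributed load: 0.33 × 9.3 = 3.069 kip at 7.85 ft from A.
ΣF_x = 0: A_x = 0.
ΣF_y = 0: A_y − 0.33·9.3 − 15 − 25 − 5 = 0 → A_y = 48.07 kip.
ΣM about A: M_A − (0.33·9.3)·7.85 − 15·9.5 − 25·11.9 − 5·4.1 = 0 → M_A = 484.6 kip·ft.

A_x = 0, A_y = 48.07 kip, M_A = 484.6 kip·ft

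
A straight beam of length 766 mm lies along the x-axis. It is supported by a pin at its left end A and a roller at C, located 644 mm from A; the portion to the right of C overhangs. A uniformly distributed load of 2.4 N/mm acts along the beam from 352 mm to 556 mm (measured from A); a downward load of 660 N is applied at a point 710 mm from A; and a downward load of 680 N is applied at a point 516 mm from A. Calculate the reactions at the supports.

Resultant of the distributed load: 2.4 × 204 = 489.6 N at 454 mm from A.
Moments about A: C_y·644 − (2.4·204)·454 − 660·710 − 680·516 = 0 → C_y = 1041758.4/644 = 1617.64 ≈ 1618 N.
ΣF_y = 0: A_y + 1617.64 − 2.4·204 − 660 − 680 = 0 → A_y = 212.0 N.
ΣF_x = 0: no horizontal applied forces, so A_x = 0.

A_x = 0, A_y = 212.0 N, C_y = 1618 N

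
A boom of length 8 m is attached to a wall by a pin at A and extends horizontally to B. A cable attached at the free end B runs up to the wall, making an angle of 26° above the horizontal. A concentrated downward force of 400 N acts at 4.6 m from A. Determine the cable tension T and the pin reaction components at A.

T = 524.7 N, A_x = 471.6 N, A_y = 170.0 N

ΣM about A: T·sin26°·8 − 400·4.6 = 0 → T = 1840/(8·0.438371) = 524.67 ≈ 524.7 N.
ΣF_x = 0: A_x − T·cos26° = 0 → A_x = 524.67 × 0.898794 = 471.6 N.
ΣF_y = 0: A_y + T·sin26° − 400 = 0 → A_y = 400 − 524.67 × 0.438371 = 170.0 N.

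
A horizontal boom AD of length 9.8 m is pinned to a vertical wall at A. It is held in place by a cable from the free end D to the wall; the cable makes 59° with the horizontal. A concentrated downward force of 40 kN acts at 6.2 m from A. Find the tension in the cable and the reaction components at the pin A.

ΣM about A: T·sin59°·9.8 − 40·6.2 = 0 → T = 248/(9.8·0.857167) = 29.523 ≈ 29.52 kN.
ΣF_x = 0: A_x − T·cos59° = 0 → A_x = 29.523 × 0.515038 = 15.21 kN.
ΣF_y = 0: A_y + T·sin59° − 40 = 0 → A_y = 40 − 29.523 × 0.857167 = 14.69 kN.

T = 29.52 kN, A_x = 15.21 kN, A_y = 14.69 kN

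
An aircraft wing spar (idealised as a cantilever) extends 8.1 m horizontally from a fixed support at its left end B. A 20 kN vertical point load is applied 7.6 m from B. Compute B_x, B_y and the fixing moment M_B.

B_x = 0, B_y = 20.00 kN, M_B = 152.0 kN·m

ΣF_x = 0: B_x = 0.
ΣF_y = 0: B_y − 20 = 0 → B_y = 20.00 kN.
ΣM about B: M_B − 20·7.6 = 0 → M_B = 152.0 kN·m.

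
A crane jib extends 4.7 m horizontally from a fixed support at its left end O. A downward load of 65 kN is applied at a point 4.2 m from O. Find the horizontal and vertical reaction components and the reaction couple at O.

ΣF_x = 0: O_x = 0.
ΣF_y = 0: O_y − 65 = 0 → O_y = 65.00 kN.
ΣM about O: M_O − 65·4.2 = 0 → M_O = 273.0 kN·m.

O_x = 0, O_y = 65.00 kN, M_O = 273.0 kN·m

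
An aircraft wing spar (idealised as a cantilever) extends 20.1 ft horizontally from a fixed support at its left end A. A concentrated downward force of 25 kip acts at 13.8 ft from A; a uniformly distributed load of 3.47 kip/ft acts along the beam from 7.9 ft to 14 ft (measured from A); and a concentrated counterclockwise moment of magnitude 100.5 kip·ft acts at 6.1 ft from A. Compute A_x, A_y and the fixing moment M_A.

A_x = 0, A_y = 46.17 kip, M_A = 476.3 kip·ft

Resultant of the distributed load: 3.47 × 6.1 = 21.167 kip at 10.95 ft from A.
ΣF_x = 0: A_x = 0.
ΣF_y = 0: A_y − 25 − 3.47·6.1 = 0 → A_y = 46.17 kip.
ΣM about A: M_A − 25·13.8 − (3.47·6.1)·10.95 + 100.5 = 0 → M_A = 476.3 kip·ft.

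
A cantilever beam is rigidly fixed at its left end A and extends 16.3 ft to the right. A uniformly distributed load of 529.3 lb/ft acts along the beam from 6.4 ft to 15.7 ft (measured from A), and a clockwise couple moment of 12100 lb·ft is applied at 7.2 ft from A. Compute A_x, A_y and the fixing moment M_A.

Resultant of the distributed load: 529.3 × 9.3 = 4922.49 lb at 11.05 ft from A.
ΣF_x = 0: A_x = 0.
ΣF_y = 0: A_y − 529.3·9.3 = 0 → A_y = 4922 lb.
ΣM about A: M_A − (529.3·9.3)·11.05 − 12100 = 0 → M_A = 66490 lb·ft.

A_x = 0, A_y = 4922 lb, M_A = 66490 lb·ft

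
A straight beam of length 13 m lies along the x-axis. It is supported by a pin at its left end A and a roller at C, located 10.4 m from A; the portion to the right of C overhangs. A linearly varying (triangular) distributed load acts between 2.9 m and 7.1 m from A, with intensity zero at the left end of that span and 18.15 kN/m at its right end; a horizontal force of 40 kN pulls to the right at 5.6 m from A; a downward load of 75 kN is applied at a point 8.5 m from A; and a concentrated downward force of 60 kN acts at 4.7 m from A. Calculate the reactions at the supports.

A_x = -40.00 kN, A_y = 63.81 kN, C_y = 109.3 kN

Resultant of the triangular load: ½ × 18.15 × 4.2 = 38.115 kN, acting at 5.7 m from A (one-third of the span from the peak).
Taking moments about A: C_y·10.4 − (½·18.15·4.2)·5.7 − 75·8.5 − 60·4.7 = 0 → C_y = 1136.7555/10.4 = 109.303 ≈ 109.3 kN.
ΣF_y = 0: A_y + 109.303 − ½·18.15·4.2 − 75 − 60 = 0 → A_y = 63.81 kN.
ΣF_x = 0: A_x + 40 = 0 → A_x = -40.00 kN.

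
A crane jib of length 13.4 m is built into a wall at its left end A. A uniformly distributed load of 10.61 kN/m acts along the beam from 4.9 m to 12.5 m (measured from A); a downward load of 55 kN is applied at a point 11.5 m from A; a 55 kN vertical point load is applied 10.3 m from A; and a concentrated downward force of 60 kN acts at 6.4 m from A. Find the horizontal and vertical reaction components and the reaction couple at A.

A_x = 0, A_y = 250.6 kN, M_A = 2285 kN·m

Resultant of the distributed load: 10.61 × 7.6 = 80.636 kN at 8.7 m from A.
ΣF_x = 0: A_x = 0.
ΣF_y = 0: A_y − 10.61·7.6 − 55 − 55 − 60 = 0 → A_y = 250.6 kN.
ΣM about A: M_A − (10.61·7.6)·8.7 − 55·11.5 − 55·10.3 − 60·6.4 = 0 → M_A = 2285 kN·m.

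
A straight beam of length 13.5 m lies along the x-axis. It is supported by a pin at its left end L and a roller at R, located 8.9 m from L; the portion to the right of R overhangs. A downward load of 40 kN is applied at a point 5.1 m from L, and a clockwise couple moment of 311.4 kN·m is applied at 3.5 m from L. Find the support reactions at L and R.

Taking moments about L: R_y·8.9 − 40·5.1 − 311.4 = 0 → R_y = 515.4/8.9 = 57.9101 ≈ 57.91 kN.
ΣF_y = 0: L_y + 57.9101 − 40 = 0 → L_y = -17.91 kN.
ΣF_x = 0: no horizontal applied forces, so L_x = 0.

L_x = 0, L_y = -17.91 kN, R_y = 57.91 kN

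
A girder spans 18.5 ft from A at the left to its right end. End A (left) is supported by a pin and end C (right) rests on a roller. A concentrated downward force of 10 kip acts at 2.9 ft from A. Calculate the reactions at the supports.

A_x = 0, A_y = 8.432 kip, C_y = 1.568 kip

Moments about A: C_y·18.5 − 10·2.9 = 0 → C_y = 29/18.5 = 1.56757 ≈ 1.568 kip.
ΣF_y = 0: A_y + 1.56757 − 10 = 0 → A_y = 8.432 kip.
ΣF_x = 0: no horizontal applied forces, so A_x = 0.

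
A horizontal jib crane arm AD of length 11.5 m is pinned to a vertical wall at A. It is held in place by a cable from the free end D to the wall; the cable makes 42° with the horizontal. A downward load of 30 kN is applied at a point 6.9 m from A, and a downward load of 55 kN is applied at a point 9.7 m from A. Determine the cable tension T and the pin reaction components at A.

T = 96.23 kN, A_x = 71.51 kN, A_y = 20.61 kN

ΣM about A: T·sin42°·11.5 − 30·6.9 − 55·9.7 = 0 → T = 740.5/(11.5·0.669131) = 96.2312 ≈ 96.23 kN.
ΣF_x = 0: A_x − T·cos42° = 0 → A_x = 96.2312 × 0.743145 = 71.51 kN.
ΣF_y = 0: A_y + T·sin42° − 30 − 55 = 0 → A_y = 85 − 96.2312 × 0.669131 = 20.61 kN.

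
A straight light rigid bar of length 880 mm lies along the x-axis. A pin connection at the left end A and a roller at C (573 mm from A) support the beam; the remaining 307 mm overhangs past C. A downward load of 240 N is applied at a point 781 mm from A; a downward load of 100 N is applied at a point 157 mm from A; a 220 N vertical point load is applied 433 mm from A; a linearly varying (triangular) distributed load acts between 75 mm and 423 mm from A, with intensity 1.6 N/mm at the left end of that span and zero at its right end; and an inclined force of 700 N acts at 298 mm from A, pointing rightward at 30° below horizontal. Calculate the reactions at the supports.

A_x = -606.2 N, A_y = 392.8 N, C_y = 795.6 N

Resultant of the triangular load: ½ × 1.6 × 348 = 278.4 N, acting at 191 mm from A (one-third of the span from the peak).
Moments about A: C_y·573 − 240·781 − 100·157 − 220·433 − (½·1.6·348)·191 − 700·sin30°·298 = 0 → C_y = 455874.4/573 = 795.592 ≈ 795.6 N.
ΣF_y = 0: A_y + 795.592 − 240 − 100 − 220 − ½·1.6·348 − 700·sin30° = 0 → A_y = 392.8 N.
ΣF_x = 0: A_x + 700·cos30° = 0 → A_x = -606.2 N.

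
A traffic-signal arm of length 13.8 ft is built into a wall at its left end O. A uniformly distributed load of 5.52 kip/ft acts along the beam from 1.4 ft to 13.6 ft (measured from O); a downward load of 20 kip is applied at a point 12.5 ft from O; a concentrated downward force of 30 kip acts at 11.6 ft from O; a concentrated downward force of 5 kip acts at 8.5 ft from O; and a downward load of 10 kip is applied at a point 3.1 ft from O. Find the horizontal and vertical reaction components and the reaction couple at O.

O_x = 0, O_y = 132.3 kip, M_O = 1177 kip·ft

Resultant of the distributed load: 5.52 × 12.2 = 67.344 kip at 7.5 ft from O.
ΣF_x = 0: O_x = 0.
ΣF_y = 0: O_y − 5.52·12.2 − 20 − 30 − 5 − 10 = 0 → O_y = 132.3 kip.
ΣM about O: M_O − (5.52·12.2)·7.5 − 20·12.5 − 30·11.6 − 5·8.5 − 10·3.1 = 0 → M_O = 1177 kip·ft.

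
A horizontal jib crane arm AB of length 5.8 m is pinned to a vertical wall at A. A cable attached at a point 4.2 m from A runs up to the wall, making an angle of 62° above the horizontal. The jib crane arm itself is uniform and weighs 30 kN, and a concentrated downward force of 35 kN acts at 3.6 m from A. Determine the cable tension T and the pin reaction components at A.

T = 57.44 kN, A_x = 26.97 kN, A_y = 14.29 kN

ΣM about A: T·sin62°·4.2 − 30·2.9 − 35·3.6 = 0 → T = 213/(4.2·0.882948) = 57.4375 ≈ 57.44 kN.
ΣF_x = 0: A_x − T·cos62° = 0 → A_x = 57.4375 × 0.469472 = 26.97 kN.
ΣF_y = 0: A_y + T·sin62° − 30 − 35 = 0 → A_y = 65 − 57.4375 × 0.882948 = 14.29 kN.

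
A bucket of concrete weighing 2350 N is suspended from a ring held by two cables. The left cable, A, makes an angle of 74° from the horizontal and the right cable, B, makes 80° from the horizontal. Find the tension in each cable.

T_A = 930.9 N, T_B = 1478 N

ΣF_x = 0: −T_A·cos74° + T_B·cos80° = 0 → T_B = 1.58733·T_A.
ΣF_y = 0: T_A·sin74° + T_B·sin80° = 2350.
Substitute: T_A·(0.961262 + 1.58733·0.984808) = 2350 → T_A = 930.886 ≈ 930.9 N.
Then T_B = 1.58733 × 930.886 = 1478 N.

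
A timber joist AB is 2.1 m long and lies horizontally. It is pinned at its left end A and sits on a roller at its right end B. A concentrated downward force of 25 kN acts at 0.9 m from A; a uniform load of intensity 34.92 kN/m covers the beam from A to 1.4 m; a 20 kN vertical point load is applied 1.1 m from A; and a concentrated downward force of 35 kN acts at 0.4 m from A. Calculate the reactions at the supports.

A_x = 0, A_y = 84.73 kN, B_y = 44.15 kN

Resultant of the distributed load: 34.92 × 1.4 = 48.888 kN at 0.7 m from A.
ΣM about A: B_y·2.1 − 25·0.9 − (34.92·1.4)·0.7 − 20·1.1 − 35·0.4 = 0 → B_y = 92.7216/2.1 = 44.1531 ≈ 44.15 kN.
ΣF_y = 0: A_y + 44.1531 − 25 − 34.92·1.4 − 20 − 35 = 0 → A_y = 84.73 kN.
ΣF_x = 0: no horizontal applied forces, so A_x = 0.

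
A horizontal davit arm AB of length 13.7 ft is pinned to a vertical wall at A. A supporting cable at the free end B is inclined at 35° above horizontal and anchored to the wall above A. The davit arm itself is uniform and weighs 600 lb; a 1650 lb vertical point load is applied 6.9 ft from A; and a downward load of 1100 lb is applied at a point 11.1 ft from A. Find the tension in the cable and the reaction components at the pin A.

ΣM about A: T·sin35°·13.7 − 600·6.85 − 1650·6.9 − 1100·11.1 = 0 → T = 27705/(13.7·0.573576) = 3525.71 ≈ 3526 lb.
ΣF_x = 0: A_x − T·cos35° = 0 → A_x = 3525.71 × 0.819152 = 2888 lb.
ΣF_y = 0: A_y + T·sin35° − 600 − 1650 − 1100 = 0 → A_y = 3350 − 3525.71 × 0.573576 = 1328 lb.

T = 3526 lb, A_x = 2888 lb, A_y = 1328 lb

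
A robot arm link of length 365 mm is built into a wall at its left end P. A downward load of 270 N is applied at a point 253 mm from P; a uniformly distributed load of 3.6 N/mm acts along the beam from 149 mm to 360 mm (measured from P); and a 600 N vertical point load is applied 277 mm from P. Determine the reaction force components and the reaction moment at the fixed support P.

Resultant of the distributed load: 3.6 × 211 = 759.6 N at 254.5 mm from P.
ΣF_x = 0: P_x = 0.
ΣF_y = 0: P_y − 270 − 3.6·211 − 600 = 0 → P_y = 1630 N.
ΣM about P: M_P − 270·253 − (3.6·211)·254.5 − 600·277 = 0 → M_P = 427800 N·mm.

P_x = 0, P_y = 1630 N, M_P = 427800 N·mm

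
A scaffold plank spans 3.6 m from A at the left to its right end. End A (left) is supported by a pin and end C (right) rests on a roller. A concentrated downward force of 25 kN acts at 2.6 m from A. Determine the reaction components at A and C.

A_x = 0, A_y = 6.944 kN, C_y = 18.06 kN

ΣM about A: C_y·3.6 − 25·2.6 = 0 → C_y = 65/3.6 = 18.0556 ≈ 18.06 kN.
ΣF_y = 0: A_y + 18.0556 − 25 = 0 → A_y = 6.944 kN.
ΣF_x = 0: no horizontal applied forces, so A_x = 0.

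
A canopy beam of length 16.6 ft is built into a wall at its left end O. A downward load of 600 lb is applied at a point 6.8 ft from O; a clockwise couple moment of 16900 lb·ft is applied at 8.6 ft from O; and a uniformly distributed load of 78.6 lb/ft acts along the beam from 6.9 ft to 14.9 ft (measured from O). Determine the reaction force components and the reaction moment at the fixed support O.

Resultant of the distributed load: 78.6 × 8 = 628.8 lb at 10.9 ft from O.
ΣF_x = 0: O_x = 0.
ΣF_y = 0: O_y − 600 − 78.6·8 = 0 → O_y = 1229 lb.
ΣM about O: M_O − 600·6.8 − 16900 − (78.6·8)·10.9 = 0 → M_O = 27830 lb·ft.

O_x = 0, O_y = 1229 lb, M_O = 27830 lb·ft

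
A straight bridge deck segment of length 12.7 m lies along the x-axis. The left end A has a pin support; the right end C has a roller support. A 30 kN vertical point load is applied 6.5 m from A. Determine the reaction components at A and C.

A_x = 0, A_y = 14.65 kN, C_y = 15.35 kN

Moments about A: C_y·12.7 − 30·6.5 = 0 → C_y = 195/12.7 = 15.3543 ≈ 15.35 kN.
ΣF_y = 0: A_y + 15.3543 − 30 = 0 → A_y = 14.65 kN.
ΣF_x = 0: no horizontal applied forces, so A_x = 0.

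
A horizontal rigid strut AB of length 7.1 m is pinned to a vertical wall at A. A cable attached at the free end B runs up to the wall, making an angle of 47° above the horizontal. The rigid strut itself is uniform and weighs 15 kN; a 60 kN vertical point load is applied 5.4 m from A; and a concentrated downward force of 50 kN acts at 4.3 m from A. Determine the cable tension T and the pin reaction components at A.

ΣM about A: T·sin47°·7.1 − 15·3.55 − 60·5.4 − 50·4.3 = 0 → T = 592.25/(7.1·0.731354) = 114.056 ≈ 114.1 kN.
ΣF_x = 0: A_x − T·cos47° = 0 → A_x = 114.056 × 0.681998 = 77.79 kN.
ΣF_y = 0: A_y + T·sin47° − 15 − 60 − 50 = 0 → A_y = 125 − 114.056 × 0.731354 = 41.58 kN.

T = 114.1 kN, A_x = 77.79 kN, A_y = 41.58 kN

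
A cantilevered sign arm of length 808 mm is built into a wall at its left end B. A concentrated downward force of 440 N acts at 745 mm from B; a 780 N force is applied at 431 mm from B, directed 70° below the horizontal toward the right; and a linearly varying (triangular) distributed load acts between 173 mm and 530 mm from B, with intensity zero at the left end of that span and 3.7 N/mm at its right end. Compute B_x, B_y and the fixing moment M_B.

Resultant of the triangular load: ½ × 3.7 × 357 = 660.45 N, acting at 411 mm from B (one-third of the span from the peak).
ΣF_x = 0: B_x + 780·cos70° = 0 → B_x = -266.8 N.
ΣF_y = 0: B_y − 440 − 780·sin70° − ½·3.7·357 = 0 → B_y = 1833 N.
ΣM about B: M_B − 440·745 − 780·sin70°·431 − (½·3.7·357)·411 = 0 → M_B = 915200 N·mm.

B_x = -266.8 N, B_y = 1833 N, M_B = 915200 N·mm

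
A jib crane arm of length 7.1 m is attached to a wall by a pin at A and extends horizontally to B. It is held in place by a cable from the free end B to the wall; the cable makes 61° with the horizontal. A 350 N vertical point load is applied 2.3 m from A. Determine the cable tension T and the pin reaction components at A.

ΣM about A: T·sin61°·7.1 − 350·2.3 = 0 → T = 805/(7.1·0.87462) = 129.634 ≈ 129.6 N.
ΣF_x = 0: A_x − T·cos61° = 0 → A_x = 129.634 × 0.48481 = 62.85 N.
ΣF_y = 0: A_y + T·sin61° − 350 = 0 → A_y = 350 − 129.634 × 0.87462 = 236.6 N.

T = 129.6 N, A_x = 62.85 N, A_y = 236.6 N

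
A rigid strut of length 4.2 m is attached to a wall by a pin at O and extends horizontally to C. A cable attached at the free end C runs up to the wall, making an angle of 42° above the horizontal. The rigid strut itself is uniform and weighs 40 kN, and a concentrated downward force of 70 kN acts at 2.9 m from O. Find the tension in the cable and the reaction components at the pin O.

T = 102.1 kN, O_x = 75.89 kN, O_y = 41.67 kN

ΣM about O: T·sin42°·4.2 − 40·2.1 − 70·2.9 = 0 → T = 287/(4.2·0.669131) = 102.123 ≈ 102.1 kN.
ΣF_x = 0: O_x − T·cos42° = 0 → O_x = 102.123 × 0.743145 = 75.89 kN.
ΣF_y = 0: O_y + T·sin42° − 40 − 70 = 0 → O_y = 110 − 102.123 × 0.669131 = 41.67 kN.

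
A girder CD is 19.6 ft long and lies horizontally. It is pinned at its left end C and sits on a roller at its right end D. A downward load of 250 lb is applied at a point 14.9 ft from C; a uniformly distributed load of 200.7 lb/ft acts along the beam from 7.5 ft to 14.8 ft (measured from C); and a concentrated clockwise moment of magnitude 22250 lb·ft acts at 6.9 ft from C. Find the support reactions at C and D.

Resultant of the distributed load: 200.7 × 7.3 = 1465.11 lb at 11.15 ft from C.
ΣM about C: D_y·19.6 − 250·14.9 − (200.7·7.3)·11.15 − 22250 = 0 → D_y = 42310.9765/19.6 = 2158.72 ≈ 2159 lb.
ΣF_y = 0: C_y + 2158.72 − 250 − 200.7·7.3 = 0 → C_y = -443.6 lb.
ΣF_x = 0: no horizontal applied forces, so C_x = 0.

C_x = 0, C_y = -443.6 lb, D_y = 2159 lb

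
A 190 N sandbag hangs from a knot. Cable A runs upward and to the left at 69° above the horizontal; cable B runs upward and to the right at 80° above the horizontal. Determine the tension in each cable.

T_A = 64.06 N, T_B = 132.2 N

ΣF_x = 0: −T_A·cos69° + T_B·cos80° = 0 → T_B = 2.06376·T_A.
ΣF_y = 0: T_A·sin69° + T_B·sin80° = 190.
Substitute: T_A·(0.93358 + 2.06376·0.984808) = 190 → T_A = 64.0596 ≈ 64.06 N.
Then T_B = 2.06376 × 64.0596 = 132.2 N.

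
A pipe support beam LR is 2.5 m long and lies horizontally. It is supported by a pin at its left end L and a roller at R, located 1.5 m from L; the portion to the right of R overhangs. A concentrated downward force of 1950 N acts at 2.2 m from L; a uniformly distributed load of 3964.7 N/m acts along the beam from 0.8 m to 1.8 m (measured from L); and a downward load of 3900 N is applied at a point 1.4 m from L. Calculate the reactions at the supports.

L_x = 0, L_y = -121.4 N, R_y = 9936 N

Resultant of the distributed load: 3964.7 × 1 = 3964.7 N at 1.3 m from L.
Taking moments about L: R_y·1.5 − 1950·2.2 − (3964.7·1)·1.3 − 3900·1.4 = 0 → R_y = 14904.11/1.5 = 9936.07 ≈ 9936 N.
ΣF_y = 0: L_y + 9936.07 − 1950 − 3964.7·1 − 3900 = 0 → L_y = -121.4 N.
ΣF_x = 0: no horizontal applied forces, so L_x = 0.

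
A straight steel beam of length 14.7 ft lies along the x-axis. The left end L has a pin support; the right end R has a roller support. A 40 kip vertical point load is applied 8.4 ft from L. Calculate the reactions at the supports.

ΣM about L: R_y·14.7 − 40·8.4 = 0 → R_y = 336/14.7 = 22.8571 ≈ 22.86 kip.
ΣF_y = 0: L_y + 22.8571 − 40 = 0 → L_y = 17.14 kip.
ΣF_x = 0: no horizontal applied forces, so L_x = 0.

L_x = 0, L_y = 17.14 kip, R_y = 22.86 kip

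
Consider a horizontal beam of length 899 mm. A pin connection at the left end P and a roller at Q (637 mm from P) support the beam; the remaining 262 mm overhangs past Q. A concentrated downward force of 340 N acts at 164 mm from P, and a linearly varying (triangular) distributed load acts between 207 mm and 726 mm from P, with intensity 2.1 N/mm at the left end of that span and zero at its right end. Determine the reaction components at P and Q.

P_x = 0, P_y = 472.3 N, Q_y = 412.6 N

Resultant of the triangular load: ½ × 2.1 × 519 = 544.95 N, acting at 380 mm from P (one-third of the span from the peak).
Moments about P: Q_y·637 − 340·164 − (½·2.1·519)·380 = 0 → Q_y = 262841/637 = 412.623 ≈ 412.6 N.
ΣF_y = 0: P_y + 412.623 − 340 − ½·2.1·519 = 0 → P_y = 472.3 N.
ΣF_x = 0: no horizontal applied forces, so P_x = 0.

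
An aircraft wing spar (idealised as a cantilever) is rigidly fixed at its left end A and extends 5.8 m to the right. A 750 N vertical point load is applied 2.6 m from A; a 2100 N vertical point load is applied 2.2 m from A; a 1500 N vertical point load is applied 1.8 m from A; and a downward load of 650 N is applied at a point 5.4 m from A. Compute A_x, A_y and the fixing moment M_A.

A_x = 0, A_y = 5000 N, M_A = 12780 N·m

ΣF_x = 0: A_x = 0.
ΣF_y = 0: A_y − 750 − 2100 − 1500 − 650 = 0 → A_y = 5000 N.
ΣM about A: M_A − 750·2.6 − 2100·2.2 − 1500·1.8 − 650·5.4 = 0 → M_A = 12780 N·m.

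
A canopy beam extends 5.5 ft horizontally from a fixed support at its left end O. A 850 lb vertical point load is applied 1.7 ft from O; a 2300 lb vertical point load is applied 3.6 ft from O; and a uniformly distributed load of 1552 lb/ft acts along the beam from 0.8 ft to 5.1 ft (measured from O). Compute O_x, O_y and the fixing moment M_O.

Resultant of the distributed load: 1552 × 4.3 = 6673.6 lb at 2.95 ft from O.
ΣF_x = 0: O_x = 0.
ΣF_y = 0: O_y − 850 − 2300 − 1552·4.3 = 0 → O_y = 9824 lb.
ΣM about O: M_O − 850·1.7 − 2300·3.6 − (1552·4.3)·2.95 = 0 → M_O = 29410 lb·ft.

O_x = 0, O_y = 9824 lb, M_O = 29410 lb·ft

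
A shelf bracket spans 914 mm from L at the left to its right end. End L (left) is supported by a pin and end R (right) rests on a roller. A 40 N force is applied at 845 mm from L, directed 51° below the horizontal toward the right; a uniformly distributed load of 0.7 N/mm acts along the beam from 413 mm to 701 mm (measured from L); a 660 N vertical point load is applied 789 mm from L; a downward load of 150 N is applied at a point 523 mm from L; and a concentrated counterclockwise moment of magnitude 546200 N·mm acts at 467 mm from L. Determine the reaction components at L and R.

Resultant of the distributed load: 0.7 × 288 = 201.6 N at 557 mm from L.
ΣM about L: R_y·914 − 40·sin51°·845 − (0.7·288)·557 − 660·789 − 150·523 + 546200 = 0 → R_y = 191549/914 = 209.572 ≈ 209.6 N.
ΣF_y = 0: L_y + 209.572 − 40·sin51° − 0.7·288 − 660 − 150 = 0 → L_y = 833.1 N.
ΣF_x = 0: L_x + 40·cos51° = 0 → L_x = -25.17 N.

L_x = -25.17 N, L_y = 833.1 N, R_y = 209.6 N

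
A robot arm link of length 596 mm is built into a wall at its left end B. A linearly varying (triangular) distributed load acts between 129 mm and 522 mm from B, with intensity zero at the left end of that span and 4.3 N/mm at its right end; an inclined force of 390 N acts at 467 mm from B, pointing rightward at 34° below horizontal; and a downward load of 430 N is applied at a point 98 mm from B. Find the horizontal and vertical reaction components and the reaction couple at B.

Resultant of the triangular load: ½ × 4.3 × 393 = 844.95 N, acting at 391 mm from B (one-third of the span from the peak).
ΣF_x = 0: B_x + 390·cos34° = 0 → B_x = -323.3 N.
ΣF_y = 0: B_y − ½·4.3·393 − 390·sin34° − 430 = 0 → B_y = 1493 N.
ΣM about B: M_B − (½·4.3·393)·391 − 390·sin34°·467 − 430·98 = 0 → M_B = 474400 N·mm.

B_x = -323.3 N, B_y = 1493 N, M_B = 474400 N·mm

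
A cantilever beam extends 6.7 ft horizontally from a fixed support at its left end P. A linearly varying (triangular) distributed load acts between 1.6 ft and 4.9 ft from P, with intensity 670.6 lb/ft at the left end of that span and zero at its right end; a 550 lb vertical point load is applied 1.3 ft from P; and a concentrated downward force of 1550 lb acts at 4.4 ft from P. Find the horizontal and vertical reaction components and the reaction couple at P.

Resultant of the triangular load: ½ × 670.6 × 3.3 = 1106.49 lb, acting at 2.7 ft from P (one-third of the span from the peak).
ΣF_x = 0: P_x = 0.
ΣF_y = 0: P_y − ½·670.6·3.3 − 550 − 1550 = 0 → P_y = 3206 lb.
ΣM about P: M_P − (½·670.6·3.3)·2.7 − 550·1.3 − 1550·4.4 = 0 → M_P = 10520 lb·ft.

P_x = 0, P_y = 3206 lb, M_P = 10520 lb·ft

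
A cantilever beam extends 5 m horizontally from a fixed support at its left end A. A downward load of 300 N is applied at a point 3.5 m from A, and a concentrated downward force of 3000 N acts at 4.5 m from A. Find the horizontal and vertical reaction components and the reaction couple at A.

ΣF_x = 0: A_x = 0.
ΣF_y = 0: A_y − 300 − 3000 = 0 → A_y = 3300 N.
ΣM about A: M_A − 300·3.5 − 3000·4.5 = 0 → M_A = 14550 N·m.

A_x = 0, A_y = 3300 N, M_A = 14550 N·m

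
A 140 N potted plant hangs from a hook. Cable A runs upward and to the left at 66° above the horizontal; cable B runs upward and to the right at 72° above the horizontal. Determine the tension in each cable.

T_A = 64.65 N, T_B = 85.10 N

ΣF_x = 0: −T_A·cos66° + T_B·cos72° = 0 → T_B = 1.31623·T_A.
ΣF_y = 0: T_A·sin66° + T_B·sin72° = 140.
Substitute: T_A·(0.913545 + 1.31623·0.951057) = 140 → T_A = 64.6545 ≈ 64.65 N.
Then T_B = 1.31623 × 64.6545 = 85.10 N.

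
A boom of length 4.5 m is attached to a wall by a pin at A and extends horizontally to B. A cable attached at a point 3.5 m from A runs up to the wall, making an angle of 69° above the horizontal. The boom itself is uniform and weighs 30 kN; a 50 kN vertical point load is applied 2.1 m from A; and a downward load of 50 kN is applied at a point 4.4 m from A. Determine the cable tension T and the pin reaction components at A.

ΣM about A: T·sin69°·3.5 − 30·2.25 − 50·2.1 − 50·4.4 = 0 → T = 392.5/(3.5·0.93358) = 120.121 ≈ 120.1 kN.
ΣF_x = 0: A_x − T·cos69° = 0 → A_x = 120.121 × 0.358368 = 43.05 kN.
ΣF_y = 0: A_y + T·sin69° − 30 − 50 − 50 = 0 → A_y = 130 − 120.121 × 0.93358 = 17.86 kN.

T = 120.1 kN, A_x = 43.05 kN, A_y = 17.86 kN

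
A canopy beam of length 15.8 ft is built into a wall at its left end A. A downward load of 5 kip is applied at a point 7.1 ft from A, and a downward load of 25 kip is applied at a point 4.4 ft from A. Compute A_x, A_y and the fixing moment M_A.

A_x = 0, A_y = 30.00 kip, M_A = 145.5 kip·ft

ΣF_x = 0: A_x = 0.
ΣF_y = 0: A_y − 5 − 25 = 0 → A_y = 30.00 kip.
ΣM about A: M_A − 5·7.1 − 25·4.4 = 0 → M_A = 145.5 kip·ft.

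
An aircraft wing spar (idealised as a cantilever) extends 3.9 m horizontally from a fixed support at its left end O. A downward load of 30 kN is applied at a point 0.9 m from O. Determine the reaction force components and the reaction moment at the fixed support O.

O_x = 0, O_y = 30.00 kN, M_O = 27.00 kN·m

ΣF_x = 0: O_x = 0.
ΣF_y = 0: O_y − 30 = 0 → O_y = 30.00 kN.
ΣM about O: M_O − 30·0.9 = 0 → M_O = 27.00 kN·m.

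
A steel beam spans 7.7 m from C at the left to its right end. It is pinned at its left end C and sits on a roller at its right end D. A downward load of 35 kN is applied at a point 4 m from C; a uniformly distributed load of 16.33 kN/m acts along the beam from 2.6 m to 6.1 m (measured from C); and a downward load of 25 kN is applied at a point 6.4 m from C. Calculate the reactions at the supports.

Resultant of the distributed load: 16.33 × 3.5 = 57.155 kN at 4.35 m from C.
Moments about C: D_y·7.7 − 35·4 − (16.33·3.5)·4.35 − 25·6.4 = 0 → D_y = 548.62425/7.7 = 71.2499 ≈ 71.25 kN.
ΣF_y = 0: C_y + 71.2499 − 35 − 16.33·3.5 − 25 = 0 → C_y = 45.91 kN.
ΣF_x = 0: no horizontal applied forces, so C_x = 0.

C_x = 0, C_y = 45.91 kN, D_y = 71.25 kN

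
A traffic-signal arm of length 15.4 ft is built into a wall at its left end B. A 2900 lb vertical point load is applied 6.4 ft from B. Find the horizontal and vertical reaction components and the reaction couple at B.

ΣF_x = 0: B_x = 0.
ΣF_y = 0: B_y − 2900 = 0 → B_y = 2900 lb.
ΣM about B: M_B − 2900·6.4 = 0 → M_B = 18560 lb·ft.

B_x = 0, B_y = 2900 lb, M_B = 18560 lb·ft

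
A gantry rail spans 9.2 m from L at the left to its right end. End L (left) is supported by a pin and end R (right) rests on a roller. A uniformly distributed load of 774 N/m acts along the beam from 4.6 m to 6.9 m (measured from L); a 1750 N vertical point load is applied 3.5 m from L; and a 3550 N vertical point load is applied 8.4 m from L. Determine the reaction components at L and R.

L_x = 0, L_y = 2061 N, R_y = 5020 N

Resultant of the distributed load: 774 × 2.3 = 1780.2 N at 5.75 m from L.
Moments about L: R_y·9.2 − (774·2.3)·5.75 − 1750·3.5 − 3550·8.4 = 0 → R_y = 46181.15/9.2 = 5019.69 ≈ 5020 N.
ΣF_y = 0: L_y + 5019.69 − 774·2.3 − 1750 − 3550 = 0 → L_y = 2061 N.
ΣF_x = 0: no horizontal applied forces, so L_x = 0.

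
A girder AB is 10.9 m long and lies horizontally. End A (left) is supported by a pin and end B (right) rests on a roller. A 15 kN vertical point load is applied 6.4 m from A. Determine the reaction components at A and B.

A_x = 0, A_y = 6.193 kN, B_y = 8.807 kN

ΣM about A: B_y·10.9 − 15·6.4 = 0 → B_y = 96/10.9 = 8.80734 ≈ 8.807 kN.
ΣF_y = 0: A_y + 8.80734 − 15 = 0 → A_y = 6.193 kN.
ΣF_x = 0: no horizontal applied forces, so A_x = 0.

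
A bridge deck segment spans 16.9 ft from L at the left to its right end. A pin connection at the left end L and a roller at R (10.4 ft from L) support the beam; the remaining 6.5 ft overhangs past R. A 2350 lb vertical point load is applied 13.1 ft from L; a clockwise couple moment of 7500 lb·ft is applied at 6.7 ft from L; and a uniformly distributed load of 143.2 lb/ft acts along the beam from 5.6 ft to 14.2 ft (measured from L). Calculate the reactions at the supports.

Resultant of the distributed load: 143.2 × 8.6 = 1231.52 lb at 9.9 ft from L.
Taking moments about L: R_y·10.4 − 2350·13.1 − 7500 − (143.2·8.6)·9.9 = 0 → R_y = 50477.048/10.4 = 4853.56 ≈ 4854 lb.
ΣF_y = 0: L_y + 4853.56 − 2350 − 143.2·8.6 = 0 → L_y = -1272 lb.
ΣF_x = 0: no horizontal applied forces, so L_x = 0.

L_x = 0, L_y = -1272 lb, R_y = 4854 lb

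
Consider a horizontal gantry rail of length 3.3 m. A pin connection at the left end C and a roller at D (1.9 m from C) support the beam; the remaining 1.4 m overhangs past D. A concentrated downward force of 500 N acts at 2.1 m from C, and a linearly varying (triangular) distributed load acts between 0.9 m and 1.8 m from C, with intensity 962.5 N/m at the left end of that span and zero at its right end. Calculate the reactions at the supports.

Resultant of the triangular load: ½ × 962.5 × 0.9 = 433.125 N, acting at 1.2 m from C (one-third of the span from the peak).
ΣM about C: D_y·1.9 − 500·2.1 − (½·962.5·0.9)·1.2 = 0 → D_y = 1569.75/1.9 = 826.184 ≈ 826.2 N.
ΣF_y = 0: C_y + 826.184 − 500 − ½·962.5·0.9 = 0 → C_y = 106.9 N.
ΣF_x = 0: no horizontal applied forces, so C_x = 0.

C_x = 0, C_y = 106.9 N, D_y = 826.2 N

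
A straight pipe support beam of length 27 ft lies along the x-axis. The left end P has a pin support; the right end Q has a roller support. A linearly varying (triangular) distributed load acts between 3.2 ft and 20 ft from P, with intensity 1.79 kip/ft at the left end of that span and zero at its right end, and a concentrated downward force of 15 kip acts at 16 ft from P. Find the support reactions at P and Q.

Resultant of the triangular load: ½ × 1.79 × 16.8 = 15.036 kip, acting at 8.8 ft from P (one-third of the span from the peak).
ΣM about P: Q_y·27 − (½·1.79·16.8)·8.8 − 15·16 = 0 → Q_y = 372.3168/27 = 13.7895 ≈ 13.79 kip.
ΣF_y = 0: P_y + 13.7895 − ½·1.79·16.8 − 15 = 0 → P_y = 16.25 kip.
ΣF_x = 0: no horizontal applied forces, so P_x = 0.

P_x = 0, P_y = 16.25 kip, Q_y = 13.79 kip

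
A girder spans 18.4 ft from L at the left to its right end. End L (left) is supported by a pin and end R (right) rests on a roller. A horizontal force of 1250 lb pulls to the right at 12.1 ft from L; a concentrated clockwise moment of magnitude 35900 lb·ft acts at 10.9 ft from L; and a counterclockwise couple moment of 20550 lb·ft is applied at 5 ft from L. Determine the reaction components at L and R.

L_x = -1250 lb, L_y = -834.2 lb, R_y = 834.2 lb

Moments about L: R_y·18.4 − 35900 + 20550 = 0 → R_y = 15350/18.4 = 834.239 ≈ 834.2 lb.
ΣF_y = 0: L_y + 834.239  = 0 → L_y = -834.2 lb.
ΣF_x = 0: L_x + 1250 = 0 → L_x = -1250 lb.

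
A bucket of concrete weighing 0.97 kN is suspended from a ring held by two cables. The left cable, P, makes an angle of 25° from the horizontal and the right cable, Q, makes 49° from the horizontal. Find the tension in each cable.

ΣF_x = 0: −T_P·cos25° + T_Q·cos49° = 0 → T_Q = 1.38144·T_P.
ΣF_y = 0: T_P·sin25° + T_Q·sin49° = 0.97.
Substitute: T_P·(0.422618 + 1.38144·0.75471) = 0.97 → T_P = 0.662024 ≈ 0.6620 kN.
Then T_Q = 1.38144 × 0.662024 = 0.9145 kN.

T_P = 0.6620 kN, T_Q = 0.9145 kN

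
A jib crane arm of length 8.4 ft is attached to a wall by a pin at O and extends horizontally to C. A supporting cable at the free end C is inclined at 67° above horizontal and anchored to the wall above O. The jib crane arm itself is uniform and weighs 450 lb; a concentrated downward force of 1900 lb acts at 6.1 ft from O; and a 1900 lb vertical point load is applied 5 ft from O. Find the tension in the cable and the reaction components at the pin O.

ΣM about O: T·sin67°·8.4 − 450·4.2 − 1900·6.1 − 1900·5 = 0 → T = 22980/(8.4·0.920505) = 2971.97 ≈ 2972 lb.
ΣF_x = 0: O_x − T·cos67° = 0 → O_x = 2971.97 × 0.390731 = 1161 lb.
ΣF_y = 0: O_y + T·sin67° − 450 − 1900 − 1900 = 0 → O_y = 4250 − 2971.97 × 0.920505 = 1514 lb.

T = 2972 lb, O_x = 1161 lb, O_y = 1514 lb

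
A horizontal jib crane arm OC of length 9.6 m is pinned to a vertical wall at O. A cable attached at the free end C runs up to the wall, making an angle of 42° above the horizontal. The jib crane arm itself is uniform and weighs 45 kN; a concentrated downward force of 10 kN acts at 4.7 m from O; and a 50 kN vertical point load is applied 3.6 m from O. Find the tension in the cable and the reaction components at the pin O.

ΣM about O: T·sin42°·9.6 − 45·4.8 − 10·4.7 − 50·3.6 = 0 → T = 443/(9.6·0.669131) = 68.9638 ≈ 68.96 kN.
ΣF_x = 0: O_x − T·cos42° = 0 → O_x = 68.9638 × 0.743145 = 51.25 kN.
ΣF_y = 0: O_y + T·sin42° − 45 − 10 − 50 = 0 → O_y = 105 − 68.9638 × 0.669131 = 58.85 kN.

T = 68.96 kN, O_x = 51.25 kN, O_y = 58.85 kN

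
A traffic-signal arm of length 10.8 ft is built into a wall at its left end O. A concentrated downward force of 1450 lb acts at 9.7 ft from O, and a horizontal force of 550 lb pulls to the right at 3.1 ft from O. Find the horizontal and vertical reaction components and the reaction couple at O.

O_x = -550.0 lb, O_y = 1450 lb, M_O = 14060 lb·ft

ΣF_x = 0: O_x + 550 = 0 → O_x = -550.0 lb.
ΣF_y = 0: O_y − 1450 = 0 → O_y = 1450 lb.
ΣM about O: M_O − 1450·9.7 = 0 → M_O = 14060 lb·ft.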